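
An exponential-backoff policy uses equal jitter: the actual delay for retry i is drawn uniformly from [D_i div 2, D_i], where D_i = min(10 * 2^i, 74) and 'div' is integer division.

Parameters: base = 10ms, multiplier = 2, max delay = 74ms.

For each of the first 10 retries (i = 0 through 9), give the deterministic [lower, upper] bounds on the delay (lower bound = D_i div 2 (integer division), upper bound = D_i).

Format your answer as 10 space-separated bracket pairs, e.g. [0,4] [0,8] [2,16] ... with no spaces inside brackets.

Computing bounds per retry:
  i=0: D_i=min(10*2^0,74)=10, bounds=[5,10]
  i=1: D_i=min(10*2^1,74)=20, bounds=[10,20]
  i=2: D_i=min(10*2^2,74)=40, bounds=[20,40]
  i=3: D_i=min(10*2^3,74)=74, bounds=[37,74]
  i=4: D_i=min(10*2^4,74)=74, bounds=[37,74]
  i=5: D_i=min(10*2^5,74)=74, bounds=[37,74]
  i=6: D_i=min(10*2^6,74)=74, bounds=[37,74]
  i=7: D_i=min(10*2^7,74)=74, bounds=[37,74]
  i=8: D_i=min(10*2^8,74)=74, bounds=[37,74]
  i=9: D_i=min(10*2^9,74)=74, bounds=[37,74]

Answer: [5,10] [10,20] [20,40] [37,74] [37,74] [37,74] [37,74] [37,74] [37,74] [37,74]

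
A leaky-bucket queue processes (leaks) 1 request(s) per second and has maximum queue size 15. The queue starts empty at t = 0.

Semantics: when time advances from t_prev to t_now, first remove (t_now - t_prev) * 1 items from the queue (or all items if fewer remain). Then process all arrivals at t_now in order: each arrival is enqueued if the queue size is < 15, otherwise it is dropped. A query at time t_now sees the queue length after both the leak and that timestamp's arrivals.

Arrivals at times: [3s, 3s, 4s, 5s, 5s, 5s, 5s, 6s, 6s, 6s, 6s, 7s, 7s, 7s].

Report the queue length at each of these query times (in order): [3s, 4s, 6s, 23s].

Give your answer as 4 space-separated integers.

Queue lengths at query times:
  query t=3s: backlog = 2
  query t=4s: backlog = 2
  query t=6s: backlog = 8
  query t=23s: backlog = 0

Answer: 2 2 8 0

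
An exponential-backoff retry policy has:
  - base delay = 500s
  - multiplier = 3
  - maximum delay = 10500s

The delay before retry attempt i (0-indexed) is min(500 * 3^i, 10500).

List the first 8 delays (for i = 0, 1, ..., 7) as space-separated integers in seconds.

Answer: 500 1500 4500 10500 10500 10500 10500 10500

Derivation:
Computing each delay:
  i=0: min(500*3^0, 10500) = 500
  i=1: min(500*3^1, 10500) = 1500
  i=2: min(500*3^2, 10500) = 4500
  i=3: min(500*3^3, 10500) = 10500
  i=4: min(500*3^4, 10500) = 10500
  i=5: min(500*3^5, 10500) = 10500
  i=6: min(500*3^6, 10500) = 10500
  i=7: min(500*3^7, 10500) = 10500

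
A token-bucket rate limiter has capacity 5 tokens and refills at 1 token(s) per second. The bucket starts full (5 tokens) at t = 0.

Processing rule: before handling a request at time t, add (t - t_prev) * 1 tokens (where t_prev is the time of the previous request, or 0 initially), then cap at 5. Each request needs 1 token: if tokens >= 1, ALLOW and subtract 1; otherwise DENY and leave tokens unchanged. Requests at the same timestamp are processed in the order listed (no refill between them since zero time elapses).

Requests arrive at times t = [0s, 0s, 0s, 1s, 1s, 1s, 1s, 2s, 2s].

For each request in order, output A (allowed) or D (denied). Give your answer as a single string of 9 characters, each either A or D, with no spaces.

Answer: AAAAAADAD

Derivation:
Simulating step by step:
  req#1 t=0s: ALLOW
  req#2 t=0s: ALLOW
  req#3 t=0s: ALLOW
  req#4 t=1s: ALLOW
  req#5 t=1s: ALLOW
  req#6 t=1s: ALLOW
  req#7 t=1s: DENY
  req#8 t=2s: ALLOW
  req#9 t=2s: DENY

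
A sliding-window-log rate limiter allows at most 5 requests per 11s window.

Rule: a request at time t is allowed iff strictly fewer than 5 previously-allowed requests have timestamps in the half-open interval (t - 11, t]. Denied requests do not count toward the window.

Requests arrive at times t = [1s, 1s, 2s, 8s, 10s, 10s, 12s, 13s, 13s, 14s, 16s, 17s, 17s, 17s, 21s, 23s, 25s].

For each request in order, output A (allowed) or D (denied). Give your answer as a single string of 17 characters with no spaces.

Tracking allowed requests in the window:
  req#1 t=1s: ALLOW
  req#2 t=1s: ALLOW
  req#3 t=2s: ALLOW
  req#4 t=8s: ALLOW
  req#5 t=10s: ALLOW
  req#6 t=10s: DENY
  req#7 t=12s: ALLOW
  req#8 t=13s: ALLOW
  req#9 t=13s: ALLOW
  req#10 t=14s: DENY
  req#11 t=16s: DENY
  req#12 t=17s: DENY
  req#13 t=17s: DENY
  req#14 t=17s: DENY
  req#15 t=21s: ALLOW
  req#16 t=23s: ALLOW
  req#17 t=25s: ALLOW

Answer: AAAAADAAADDDDDAAA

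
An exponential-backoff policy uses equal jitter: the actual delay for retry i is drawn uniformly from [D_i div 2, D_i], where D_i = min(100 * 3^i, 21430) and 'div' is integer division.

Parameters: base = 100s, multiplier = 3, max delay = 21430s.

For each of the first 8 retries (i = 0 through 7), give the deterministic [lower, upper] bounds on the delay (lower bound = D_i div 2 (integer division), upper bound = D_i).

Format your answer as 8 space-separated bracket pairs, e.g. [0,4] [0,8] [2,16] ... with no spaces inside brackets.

Answer: [50,100] [150,300] [450,900] [1350,2700] [4050,8100] [10715,21430] [10715,21430] [10715,21430]

Derivation:
Computing bounds per retry:
  i=0: D_i=min(100*3^0,21430)=100, bounds=[50,100]
  i=1: D_i=min(100*3^1,21430)=300, bounds=[150,300]
  i=2: D_i=min(100*3^2,21430)=900, bounds=[450,900]
  i=3: D_i=min(100*3^3,21430)=2700, bounds=[1350,2700]
  i=4: D_i=min(100*3^4,21430)=8100, bounds=[4050,8100]
  i=5: D_i=min(100*3^5,21430)=21430, bounds=[10715,21430]
  i=6: D_i=min(100*3^6,21430)=21430, bounds=[10715,21430]
  i=7: D_i=min(100*3^7,21430)=21430, bounds=[10715,21430]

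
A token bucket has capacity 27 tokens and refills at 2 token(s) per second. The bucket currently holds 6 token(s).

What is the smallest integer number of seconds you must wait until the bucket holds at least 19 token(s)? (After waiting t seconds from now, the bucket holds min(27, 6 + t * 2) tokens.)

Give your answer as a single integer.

Answer: 7

Derivation:
Need 6 + t * 2 >= 19, so t >= 13/2.
Smallest integer t = ceil(13/2) = 7.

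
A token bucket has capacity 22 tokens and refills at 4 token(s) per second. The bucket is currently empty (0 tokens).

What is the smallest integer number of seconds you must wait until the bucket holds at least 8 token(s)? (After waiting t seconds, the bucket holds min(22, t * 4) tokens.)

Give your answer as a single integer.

Answer: 2

Derivation:
Need t * 4 >= 8, so t >= 8/4.
Smallest integer t = ceil(8/4) = 2.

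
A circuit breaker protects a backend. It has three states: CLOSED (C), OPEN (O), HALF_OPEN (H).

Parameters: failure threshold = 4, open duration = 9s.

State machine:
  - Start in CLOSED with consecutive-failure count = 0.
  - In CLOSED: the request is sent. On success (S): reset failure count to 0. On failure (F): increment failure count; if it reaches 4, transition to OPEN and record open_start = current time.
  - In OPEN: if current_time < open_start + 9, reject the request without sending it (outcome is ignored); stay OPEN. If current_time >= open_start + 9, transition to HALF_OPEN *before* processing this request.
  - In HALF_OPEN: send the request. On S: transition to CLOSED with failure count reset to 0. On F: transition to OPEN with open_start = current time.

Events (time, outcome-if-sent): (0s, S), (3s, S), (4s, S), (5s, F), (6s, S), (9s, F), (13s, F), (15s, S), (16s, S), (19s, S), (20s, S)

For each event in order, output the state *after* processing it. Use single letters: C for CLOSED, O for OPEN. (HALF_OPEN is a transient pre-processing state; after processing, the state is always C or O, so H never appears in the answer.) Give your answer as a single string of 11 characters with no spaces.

Answer: CCCCCCCCCCC

Derivation:
State after each event:
  event#1 t=0s outcome=S: state=CLOSED
  event#2 t=3s outcome=S: state=CLOSED
  event#3 t=4s outcome=S: state=CLOSED
  event#4 t=5s outcome=F: state=CLOSED
  event#5 t=6s outcome=S: state=CLOSED
  event#6 t=9s outcome=F: state=CLOSED
  event#7 t=13s outcome=F: state=CLOSED
  event#8 t=15s outcome=S: state=CLOSED
  event#9 t=16s outcome=S: state=CLOSED
  event#10 t=19s outcome=S: state=CLOSED
  event#11 t=20s outcome=S: state=CLOSED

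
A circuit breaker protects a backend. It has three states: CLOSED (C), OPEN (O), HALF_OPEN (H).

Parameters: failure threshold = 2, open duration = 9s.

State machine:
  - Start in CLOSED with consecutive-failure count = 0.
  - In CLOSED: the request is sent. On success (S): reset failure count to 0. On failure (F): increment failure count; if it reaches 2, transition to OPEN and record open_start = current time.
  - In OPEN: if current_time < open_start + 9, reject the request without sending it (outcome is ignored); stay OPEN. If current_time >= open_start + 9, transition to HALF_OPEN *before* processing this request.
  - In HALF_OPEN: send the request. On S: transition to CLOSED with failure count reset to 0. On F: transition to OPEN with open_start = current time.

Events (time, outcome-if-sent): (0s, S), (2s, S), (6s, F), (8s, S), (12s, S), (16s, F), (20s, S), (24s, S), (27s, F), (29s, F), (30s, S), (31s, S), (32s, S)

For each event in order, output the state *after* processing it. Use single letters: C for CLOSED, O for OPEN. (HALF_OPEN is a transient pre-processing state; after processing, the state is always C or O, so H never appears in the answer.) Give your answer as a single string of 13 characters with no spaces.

State after each event:
  event#1 t=0s outcome=S: state=CLOSED
  event#2 t=2s outcome=S: state=CLOSED
  event#3 t=6s outcome=F: state=CLOSED
  event#4 t=8s outcome=S: state=CLOSED
  event#5 t=12s outcome=S: state=CLOSED
  event#6 t=16s outcome=F: state=CLOSED
  event#7 t=20s outcome=S: state=CLOSED
  event#8 t=24s outcome=S: state=CLOSED
  event#9 t=27s outcome=F: state=CLOSED
  event#10 t=29s outcome=F: state=OPEN
  event#11 t=30s outcome=S: state=OPEN
  event#12 t=31s outcome=S: state=OPEN
  event#13 t=32s outcome=S: state=OPEN

Answer: CCCCCCCCCOOOO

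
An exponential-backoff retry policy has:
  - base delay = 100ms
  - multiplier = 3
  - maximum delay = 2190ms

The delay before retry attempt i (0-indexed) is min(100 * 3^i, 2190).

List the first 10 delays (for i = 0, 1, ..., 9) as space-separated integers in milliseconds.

Computing each delay:
  i=0: min(100*3^0, 2190) = 100
  i=1: min(100*3^1, 2190) = 300
  i=2: min(100*3^2, 2190) = 900
  i=3: min(100*3^3, 2190) = 2190
  i=4: min(100*3^4, 2190) = 2190
  i=5: min(100*3^5, 2190) = 2190
  i=6: min(100*3^6, 2190) = 2190
  i=7: min(100*3^7, 2190) = 2190
  i=8: min(100*3^8, 2190) = 2190
  i=9: min(100*3^9, 2190) = 2190

Answer: 100 300 900 2190 2190 2190 2190 2190 2190 2190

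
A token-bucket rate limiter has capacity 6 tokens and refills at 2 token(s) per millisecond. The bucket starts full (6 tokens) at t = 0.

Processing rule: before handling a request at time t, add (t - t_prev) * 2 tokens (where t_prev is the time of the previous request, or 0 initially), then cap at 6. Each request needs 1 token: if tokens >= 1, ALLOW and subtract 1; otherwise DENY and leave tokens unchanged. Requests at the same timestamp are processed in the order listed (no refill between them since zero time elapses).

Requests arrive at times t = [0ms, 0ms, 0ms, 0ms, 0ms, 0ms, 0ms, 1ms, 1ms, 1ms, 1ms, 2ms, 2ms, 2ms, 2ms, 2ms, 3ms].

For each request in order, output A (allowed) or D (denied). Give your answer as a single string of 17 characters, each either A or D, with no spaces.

Simulating step by step:
  req#1 t=0ms: ALLOW
  req#2 t=0ms: ALLOW
  req#3 t=0ms: ALLOW
  req#4 t=0ms: ALLOW
  req#5 t=0ms: ALLOW
  req#6 t=0ms: ALLOW
  req#7 t=0ms: DENY
  req#8 t=1ms: ALLOW
  req#9 t=1ms: ALLOW
  req#10 t=1ms: DENY
  req#11 t=1ms: DENY
  req#12 t=2ms: ALLOW
  req#13 t=2ms: ALLOW
  req#14 t=2ms: DENY
  req#15 t=2ms: DENY
  req#16 t=2ms: DENY
  req#17 t=3ms: ALLOW

Answer: AAAAAADAADDAADDDA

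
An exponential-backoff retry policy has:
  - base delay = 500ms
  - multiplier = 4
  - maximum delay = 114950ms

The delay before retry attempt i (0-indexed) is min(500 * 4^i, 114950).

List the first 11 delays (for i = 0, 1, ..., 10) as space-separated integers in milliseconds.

Answer: 500 2000 8000 32000 114950 114950 114950 114950 114950 114950 114950

Derivation:
Computing each delay:
  i=0: min(500*4^0, 114950) = 500
  i=1: min(500*4^1, 114950) = 2000
  i=2: min(500*4^2, 114950) = 8000
  i=3: min(500*4^3, 114950) = 32000
  i=4: min(500*4^4, 114950) = 114950
  i=5: min(500*4^5, 114950) = 114950
  i=6: min(500*4^6, 114950) = 114950
  i=7: min(500*4^7, 114950) = 114950
  i=8: min(500*4^8, 114950) = 114950
  i=9: min(500*4^9, 114950) = 114950
  i=10: min(500*4^10, 114950) = 114950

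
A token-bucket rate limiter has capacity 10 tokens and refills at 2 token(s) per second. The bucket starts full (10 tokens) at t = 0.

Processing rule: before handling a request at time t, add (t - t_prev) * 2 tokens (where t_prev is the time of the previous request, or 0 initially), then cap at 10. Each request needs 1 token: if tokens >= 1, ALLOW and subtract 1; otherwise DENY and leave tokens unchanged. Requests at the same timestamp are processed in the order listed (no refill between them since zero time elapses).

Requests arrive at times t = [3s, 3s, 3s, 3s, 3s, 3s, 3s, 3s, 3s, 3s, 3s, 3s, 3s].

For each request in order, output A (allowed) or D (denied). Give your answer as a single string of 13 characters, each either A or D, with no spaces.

Answer: AAAAAAAAAADDD

Derivation:
Simulating step by step:
  req#1 t=3s: ALLOW
  req#2 t=3s: ALLOW
  req#3 t=3s: ALLOW
  req#4 t=3s: ALLOW
  req#5 t=3s: ALLOW
  req#6 t=3s: ALLOW
  req#7 t=3s: ALLOW
  req#8 t=3s: ALLOW
  req#9 t=3s: ALLOW
  req#10 t=3s: ALLOW
  req#11 t=3s: DENY
  req#12 t=3s: DENY
  req#13 t=3s: DENY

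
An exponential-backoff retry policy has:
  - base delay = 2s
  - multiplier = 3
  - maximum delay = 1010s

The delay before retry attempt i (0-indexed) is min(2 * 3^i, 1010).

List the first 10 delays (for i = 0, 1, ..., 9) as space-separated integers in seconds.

Computing each delay:
  i=0: min(2*3^0, 1010) = 2
  i=1: min(2*3^1, 1010) = 6
  i=2: min(2*3^2, 1010) = 18
  i=3: min(2*3^3, 1010) = 54
  i=4: min(2*3^4, 1010) = 162
  i=5: min(2*3^5, 1010) = 486
  i=6: min(2*3^6, 1010) = 1010
  i=7: min(2*3^7, 1010) = 1010
  i=8: min(2*3^8, 1010) = 1010
  i=9: min(2*3^9, 1010) = 1010

Answer: 2 6 18 54 162 486 1010 1010 1010 1010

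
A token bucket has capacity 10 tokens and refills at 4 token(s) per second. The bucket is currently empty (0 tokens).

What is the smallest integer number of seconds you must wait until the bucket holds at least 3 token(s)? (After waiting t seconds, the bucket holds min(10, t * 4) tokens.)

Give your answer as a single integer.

Answer: 1

Derivation:
Need t * 4 >= 3, so t >= 3/4.
Smallest integer t = ceil(3/4) = 1.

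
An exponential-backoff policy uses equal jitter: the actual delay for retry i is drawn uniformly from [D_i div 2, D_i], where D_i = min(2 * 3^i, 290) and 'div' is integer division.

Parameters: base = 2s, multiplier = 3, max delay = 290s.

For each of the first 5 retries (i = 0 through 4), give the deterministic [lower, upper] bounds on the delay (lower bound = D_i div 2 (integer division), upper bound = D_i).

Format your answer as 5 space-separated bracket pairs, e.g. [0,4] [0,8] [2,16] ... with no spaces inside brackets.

Answer: [1,2] [3,6] [9,18] [27,54] [81,162]

Derivation:
Computing bounds per retry:
  i=0: D_i=min(2*3^0,290)=2, bounds=[1,2]
  i=1: D_i=min(2*3^1,290)=6, bounds=[3,6]
  i=2: D_i=min(2*3^2,290)=18, bounds=[9,18]
  i=3: D_i=min(2*3^3,290)=54, bounds=[27,54]
  i=4: D_i=min(2*3^4,290)=162, bounds=[81,162]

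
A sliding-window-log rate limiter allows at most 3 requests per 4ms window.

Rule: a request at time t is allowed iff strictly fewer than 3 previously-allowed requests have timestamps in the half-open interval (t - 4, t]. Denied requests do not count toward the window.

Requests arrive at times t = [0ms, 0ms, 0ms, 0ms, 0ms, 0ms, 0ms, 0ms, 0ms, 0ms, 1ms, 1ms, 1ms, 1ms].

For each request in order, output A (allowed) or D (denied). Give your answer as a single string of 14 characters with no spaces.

Answer: AAADDDDDDDDDDD

Derivation:
Tracking allowed requests in the window:
  req#1 t=0ms: ALLOW
  req#2 t=0ms: ALLOW
  req#3 t=0ms: ALLOW
  req#4 t=0ms: DENY
  req#5 t=0ms: DENY
  req#6 t=0ms: DENY
  req#7 t=0ms: DENY
  req#8 t=0ms: DENY
  req#9 t=0ms: DENY
  req#10 t=0ms: DENY
  req#11 t=1ms: DENY
  req#12 t=1ms: DENY
  req#13 t=1ms: DENY
  req#14 t=1ms: DENY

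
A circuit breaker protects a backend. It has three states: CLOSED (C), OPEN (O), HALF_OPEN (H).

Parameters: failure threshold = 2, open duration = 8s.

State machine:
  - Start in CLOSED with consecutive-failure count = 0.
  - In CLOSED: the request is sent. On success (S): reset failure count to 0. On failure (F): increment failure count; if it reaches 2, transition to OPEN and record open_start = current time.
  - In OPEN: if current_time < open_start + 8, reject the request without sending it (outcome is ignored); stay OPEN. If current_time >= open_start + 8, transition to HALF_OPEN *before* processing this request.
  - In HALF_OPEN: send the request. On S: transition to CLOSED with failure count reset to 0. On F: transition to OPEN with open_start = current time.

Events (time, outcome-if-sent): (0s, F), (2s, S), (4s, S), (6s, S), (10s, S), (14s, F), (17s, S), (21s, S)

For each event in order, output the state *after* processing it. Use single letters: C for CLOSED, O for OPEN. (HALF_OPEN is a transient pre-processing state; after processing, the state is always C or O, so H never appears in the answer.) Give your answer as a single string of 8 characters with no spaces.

State after each event:
  event#1 t=0s outcome=F: state=CLOSED
  event#2 t=2s outcome=S: state=CLOSED
  event#3 t=4s outcome=S: state=CLOSED
  event#4 t=6s outcome=S: state=CLOSED
  event#5 t=10s outcome=S: state=CLOSED
  event#6 t=14s outcome=F: state=CLOSED
  event#7 t=17s outcome=S: state=CLOSED
  event#8 t=21s outcome=S: state=CLOSED

Answer: CCCCCCCC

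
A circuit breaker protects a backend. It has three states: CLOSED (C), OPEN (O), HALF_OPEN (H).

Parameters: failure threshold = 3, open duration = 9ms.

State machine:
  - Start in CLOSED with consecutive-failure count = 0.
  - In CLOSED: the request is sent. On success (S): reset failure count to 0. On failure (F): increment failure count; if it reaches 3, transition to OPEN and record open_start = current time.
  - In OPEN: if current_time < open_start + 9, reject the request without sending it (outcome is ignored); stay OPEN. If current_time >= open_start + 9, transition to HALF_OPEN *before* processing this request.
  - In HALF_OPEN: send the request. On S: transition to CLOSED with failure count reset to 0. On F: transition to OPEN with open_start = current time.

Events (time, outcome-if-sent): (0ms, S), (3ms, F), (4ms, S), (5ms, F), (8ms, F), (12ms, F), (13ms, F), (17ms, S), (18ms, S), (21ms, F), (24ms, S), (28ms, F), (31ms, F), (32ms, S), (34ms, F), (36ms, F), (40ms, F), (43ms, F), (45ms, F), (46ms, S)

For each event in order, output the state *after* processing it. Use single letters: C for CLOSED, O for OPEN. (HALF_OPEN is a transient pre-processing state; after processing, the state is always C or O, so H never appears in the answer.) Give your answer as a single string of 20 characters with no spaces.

State after each event:
  event#1 t=0ms outcome=S: state=CLOSED
  event#2 t=3ms outcome=F: state=CLOSED
  event#3 t=4ms outcome=S: state=CLOSED
  event#4 t=5ms outcome=F: state=CLOSED
  event#5 t=8ms outcome=F: state=CLOSED
  event#6 t=12ms outcome=F: state=OPEN
  event#7 t=13ms outcome=F: state=OPEN
  event#8 t=17ms outcome=S: state=OPEN
  event#9 t=18ms outcome=S: state=OPEN
  event#10 t=21ms outcome=F: state=OPEN
  event#11 t=24ms outcome=S: state=OPEN
  event#12 t=28ms outcome=F: state=OPEN
  event#13 t=31ms outcome=F: state=OPEN
  event#14 t=32ms outcome=S: state=OPEN
  event#15 t=34ms outcome=F: state=OPEN
  event#16 t=36ms outcome=F: state=OPEN
  event#17 t=40ms outcome=F: state=OPEN
  event#18 t=43ms outcome=F: state=OPEN
  event#19 t=45ms outcome=F: state=OPEN
  event#20 t=46ms outcome=S: state=OPEN

Answer: CCCCCOOOOOOOOOOOOOOO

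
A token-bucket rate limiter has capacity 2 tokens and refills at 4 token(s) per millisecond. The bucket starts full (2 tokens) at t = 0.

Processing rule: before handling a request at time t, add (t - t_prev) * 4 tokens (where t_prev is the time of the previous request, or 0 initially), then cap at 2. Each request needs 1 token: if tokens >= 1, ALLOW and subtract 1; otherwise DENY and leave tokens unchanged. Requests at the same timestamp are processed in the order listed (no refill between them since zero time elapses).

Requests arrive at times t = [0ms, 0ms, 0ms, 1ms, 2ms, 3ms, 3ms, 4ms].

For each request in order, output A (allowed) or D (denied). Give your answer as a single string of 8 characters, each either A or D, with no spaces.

Simulating step by step:
  req#1 t=0ms: ALLOW
  req#2 t=0ms: ALLOW
  req#3 t=0ms: DENY
  req#4 t=1ms: ALLOW
  req#5 t=2ms: ALLOW
  req#6 t=3ms: ALLOW
  req#7 t=3ms: ALLOW
  req#8 t=4ms: ALLOW

Answer: AADAAAAA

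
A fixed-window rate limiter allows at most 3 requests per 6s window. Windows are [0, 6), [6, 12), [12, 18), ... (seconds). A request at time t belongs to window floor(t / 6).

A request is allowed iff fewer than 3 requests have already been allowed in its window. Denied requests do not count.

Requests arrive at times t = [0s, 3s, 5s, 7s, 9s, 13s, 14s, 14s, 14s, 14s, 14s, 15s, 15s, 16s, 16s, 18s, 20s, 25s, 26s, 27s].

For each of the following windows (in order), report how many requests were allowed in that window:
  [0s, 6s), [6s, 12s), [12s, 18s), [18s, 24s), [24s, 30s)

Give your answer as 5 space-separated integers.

Processing requests:
  req#1 t=0s (window 0): ALLOW
  req#2 t=3s (window 0): ALLOW
  req#3 t=5s (window 0): ALLOW
  req#4 t=7s (window 1): ALLOW
  req#5 t=9s (window 1): ALLOW
  req#6 t=13s (window 2): ALLOW
  req#7 t=14s (window 2): ALLOW
  req#8 t=14s (window 2): ALLOW
  req#9 t=14s (window 2): DENY
  req#10 t=14s (window 2): DENY
  req#11 t=14s (window 2): DENY
  req#12 t=15s (window 2): DENY
  req#13 t=15s (window 2): DENY
  req#14 t=16s (window 2): DENY
  req#15 t=16s (window 2): DENY
  req#16 t=18s (window 3): ALLOW
  req#17 t=20s (window 3): ALLOW
  req#18 t=25s (window 4): ALLOW
  req#19 t=26s (window 4): ALLOW
  req#20 t=27s (window 4): ALLOW

Allowed counts by window: 3 2 3 2 3

Answer: 3 2 3 2 3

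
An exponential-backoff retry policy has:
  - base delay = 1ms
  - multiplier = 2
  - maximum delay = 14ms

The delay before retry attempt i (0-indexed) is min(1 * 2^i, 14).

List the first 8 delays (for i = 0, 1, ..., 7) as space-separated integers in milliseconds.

Answer: 1 2 4 8 14 14 14 14

Derivation:
Computing each delay:
  i=0: min(1*2^0, 14) = 1
  i=1: min(1*2^1, 14) = 2
  i=2: min(1*2^2, 14) = 4
  i=3: min(1*2^3, 14) = 8
  i=4: min(1*2^4, 14) = 14
  i=5: min(1*2^5, 14) = 14
  i=6: min(1*2^6, 14) = 14
  i=7: min(1*2^7, 14) = 14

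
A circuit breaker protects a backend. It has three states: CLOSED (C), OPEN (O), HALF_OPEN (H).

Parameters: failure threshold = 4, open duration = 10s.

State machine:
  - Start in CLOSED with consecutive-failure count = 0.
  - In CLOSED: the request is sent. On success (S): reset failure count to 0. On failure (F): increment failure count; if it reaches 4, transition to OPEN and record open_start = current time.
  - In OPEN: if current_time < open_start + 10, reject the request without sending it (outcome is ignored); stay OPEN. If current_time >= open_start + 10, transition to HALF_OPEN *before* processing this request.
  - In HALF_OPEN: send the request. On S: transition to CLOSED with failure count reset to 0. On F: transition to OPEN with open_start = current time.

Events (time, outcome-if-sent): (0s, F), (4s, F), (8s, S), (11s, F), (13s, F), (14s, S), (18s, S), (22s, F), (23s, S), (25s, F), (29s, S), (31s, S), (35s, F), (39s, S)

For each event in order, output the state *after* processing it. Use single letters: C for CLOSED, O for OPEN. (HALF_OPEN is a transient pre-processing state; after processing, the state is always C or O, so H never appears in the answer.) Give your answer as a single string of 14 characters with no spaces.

State after each event:
  event#1 t=0s outcome=F: state=CLOSED
  event#2 t=4s outcome=F: state=CLOSED
  event#3 t=8s outcome=S: state=CLOSED
  event#4 t=11s outcome=F: state=CLOSED
  event#5 t=13s outcome=F: state=CLOSED
  event#6 t=14s outcome=S: state=CLOSED
  event#7 t=18s outcome=S: state=CLOSED
  event#8 t=22s outcome=F: state=CLOSED
  event#9 t=23s outcome=S: state=CLOSED
  event#10 t=25s outcome=F: state=CLOSED
  event#11 t=29s outcome=S: state=CLOSED
  event#12 t=31s outcome=S: state=CLOSED
  event#13 t=35s outcome=F: state=CLOSED
  event#14 t=39s outcome=S: state=CLOSED

Answer: CCCCCCCCCCCCCC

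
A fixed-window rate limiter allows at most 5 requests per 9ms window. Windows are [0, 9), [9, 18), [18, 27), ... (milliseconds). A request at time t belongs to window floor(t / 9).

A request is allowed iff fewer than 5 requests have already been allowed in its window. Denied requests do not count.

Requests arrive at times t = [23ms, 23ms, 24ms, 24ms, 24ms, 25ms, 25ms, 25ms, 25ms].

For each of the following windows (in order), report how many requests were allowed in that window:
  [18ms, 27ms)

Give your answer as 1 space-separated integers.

Processing requests:
  req#1 t=23ms (window 2): ALLOW
  req#2 t=23ms (window 2): ALLOW
  req#3 t=24ms (window 2): ALLOW
  req#4 t=24ms (window 2): ALLOW
  req#5 t=24ms (window 2): ALLOW
  req#6 t=25ms (window 2): DENY
  req#7 t=25ms (window 2): DENY
  req#8 t=25ms (window 2): DENY
  req#9 t=25ms (window 2): DENY

Allowed counts by window: 5

Answer: 5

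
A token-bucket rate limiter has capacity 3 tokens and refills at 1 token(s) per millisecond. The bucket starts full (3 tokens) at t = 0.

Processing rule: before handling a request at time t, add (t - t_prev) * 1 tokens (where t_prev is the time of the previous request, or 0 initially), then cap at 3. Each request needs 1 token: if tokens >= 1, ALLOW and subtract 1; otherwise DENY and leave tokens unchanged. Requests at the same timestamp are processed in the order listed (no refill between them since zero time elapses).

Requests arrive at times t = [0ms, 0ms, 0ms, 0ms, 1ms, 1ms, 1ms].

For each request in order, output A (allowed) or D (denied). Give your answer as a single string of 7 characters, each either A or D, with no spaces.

Answer: AAADADD

Derivation:
Simulating step by step:
  req#1 t=0ms: ALLOW
  req#2 t=0ms: ALLOW
  req#3 t=0ms: ALLOW
  req#4 t=0ms: DENY
  req#5 t=1ms: ALLOW
  req#6 t=1ms: DENY
  req#7 t=1ms: DENY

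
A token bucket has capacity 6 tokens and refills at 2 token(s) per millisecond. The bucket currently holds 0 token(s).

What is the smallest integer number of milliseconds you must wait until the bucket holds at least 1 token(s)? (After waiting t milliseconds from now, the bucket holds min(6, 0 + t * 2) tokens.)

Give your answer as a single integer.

Need 0 + t * 2 >= 1, so t >= 1/2.
Smallest integer t = ceil(1/2) = 1.

Answer: 1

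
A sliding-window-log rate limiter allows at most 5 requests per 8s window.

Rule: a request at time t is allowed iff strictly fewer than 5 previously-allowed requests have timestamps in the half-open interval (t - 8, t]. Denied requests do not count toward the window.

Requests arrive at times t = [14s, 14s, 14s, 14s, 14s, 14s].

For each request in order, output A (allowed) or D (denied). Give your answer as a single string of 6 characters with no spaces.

Answer: AAAAAD

Derivation:
Tracking allowed requests in the window:
  req#1 t=14s: ALLOW
  req#2 t=14s: ALLOW
  req#3 t=14s: ALLOW
  req#4 t=14s: ALLOW
  req#5 t=14s: ALLOW
  req#6 t=14s: DENY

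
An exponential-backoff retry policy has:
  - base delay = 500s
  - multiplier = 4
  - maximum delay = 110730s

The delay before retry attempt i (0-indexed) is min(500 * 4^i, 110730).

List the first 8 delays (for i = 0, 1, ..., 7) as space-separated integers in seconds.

Answer: 500 2000 8000 32000 110730 110730 110730 110730

Derivation:
Computing each delay:
  i=0: min(500*4^0, 110730) = 500
  i=1: min(500*4^1, 110730) = 2000
  i=2: min(500*4^2, 110730) = 8000
  i=3: min(500*4^3, 110730) = 32000
  i=4: min(500*4^4, 110730) = 110730
  i=5: min(500*4^5, 110730) = 110730
  i=6: min(500*4^6, 110730) = 110730
  i=7: min(500*4^7, 110730) = 110730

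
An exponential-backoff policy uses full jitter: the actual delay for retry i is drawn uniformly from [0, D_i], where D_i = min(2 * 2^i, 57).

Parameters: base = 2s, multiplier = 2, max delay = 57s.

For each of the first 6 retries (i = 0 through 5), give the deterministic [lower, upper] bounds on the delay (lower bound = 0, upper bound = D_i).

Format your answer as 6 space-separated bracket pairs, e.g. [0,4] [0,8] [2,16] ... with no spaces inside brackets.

Computing bounds per retry:
  i=0: D_i=min(2*2^0,57)=2, bounds=[0,2]
  i=1: D_i=min(2*2^1,57)=4, bounds=[0,4]
  i=2: D_i=min(2*2^2,57)=8, bounds=[0,8]
  i=3: D_i=min(2*2^3,57)=16, bounds=[0,16]
  i=4: D_i=min(2*2^4,57)=32, bounds=[0,32]
  i=5: D_i=min(2*2^5,57)=57, bounds=[0,57]

Answer: [0,2] [0,4] [0,8] [0,16] [0,32] [0,57]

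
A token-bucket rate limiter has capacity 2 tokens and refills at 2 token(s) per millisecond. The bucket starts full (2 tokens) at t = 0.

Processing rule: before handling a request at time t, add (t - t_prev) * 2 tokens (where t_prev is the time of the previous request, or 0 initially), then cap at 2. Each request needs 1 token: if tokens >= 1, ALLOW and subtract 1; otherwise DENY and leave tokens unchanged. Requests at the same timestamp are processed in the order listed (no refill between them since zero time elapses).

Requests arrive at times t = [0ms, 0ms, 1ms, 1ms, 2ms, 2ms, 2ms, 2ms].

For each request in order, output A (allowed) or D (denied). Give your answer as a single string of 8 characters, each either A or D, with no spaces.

Answer: AAAAAADD

Derivation:
Simulating step by step:
  req#1 t=0ms: ALLOW
  req#2 t=0ms: ALLOW
  req#3 t=1ms: ALLOW
  req#4 t=1ms: ALLOW
  req#5 t=2ms: ALLOW
  req#6 t=2ms: ALLOW
  req#7 t=2ms: DENY
  req#8 t=2ms: DENY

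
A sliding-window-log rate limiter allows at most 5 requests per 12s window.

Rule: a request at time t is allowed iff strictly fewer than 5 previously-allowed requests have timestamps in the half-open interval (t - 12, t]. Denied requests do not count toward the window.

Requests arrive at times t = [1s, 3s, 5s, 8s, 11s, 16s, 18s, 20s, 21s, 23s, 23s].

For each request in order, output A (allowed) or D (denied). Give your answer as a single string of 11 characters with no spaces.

Tracking allowed requests in the window:
  req#1 t=1s: ALLOW
  req#2 t=3s: ALLOW
  req#3 t=5s: ALLOW
  req#4 t=8s: ALLOW
  req#5 t=11s: ALLOW
  req#6 t=16s: ALLOW
  req#7 t=18s: ALLOW
  req#8 t=20s: ALLOW
  req#9 t=21s: ALLOW
  req#10 t=23s: ALLOW
  req#11 t=23s: DENY

Answer: AAAAAAAAAAD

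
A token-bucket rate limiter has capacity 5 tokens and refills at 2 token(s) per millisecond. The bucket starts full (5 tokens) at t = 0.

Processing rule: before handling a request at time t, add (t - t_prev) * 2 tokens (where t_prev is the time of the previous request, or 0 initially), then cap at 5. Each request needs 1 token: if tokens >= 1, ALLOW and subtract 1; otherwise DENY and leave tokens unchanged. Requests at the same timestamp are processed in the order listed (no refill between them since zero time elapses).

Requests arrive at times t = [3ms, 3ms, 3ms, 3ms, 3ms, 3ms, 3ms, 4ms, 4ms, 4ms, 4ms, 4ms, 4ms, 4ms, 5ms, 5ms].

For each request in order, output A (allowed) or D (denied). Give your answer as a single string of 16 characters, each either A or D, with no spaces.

Answer: AAAAADDAADDDDDAA

Derivation:
Simulating step by step:
  req#1 t=3ms: ALLOW
  req#2 t=3ms: ALLOW
  req#3 t=3ms: ALLOW
  req#4 t=3ms: ALLOW
  req#5 t=3ms: ALLOW
  req#6 t=3ms: DENY
  req#7 t=3ms: DENY
  req#8 t=4ms: ALLOW
  req#9 t=4ms: ALLOW
  req#10 t=4ms: DENY
  req#11 t=4ms: DENY
  req#12 t=4ms: DENY
  req#13 t=4ms: DENY
  req#14 t=4ms: DENY
  req#15 t=5ms: ALLOW
  req#16 t=5ms: ALLOW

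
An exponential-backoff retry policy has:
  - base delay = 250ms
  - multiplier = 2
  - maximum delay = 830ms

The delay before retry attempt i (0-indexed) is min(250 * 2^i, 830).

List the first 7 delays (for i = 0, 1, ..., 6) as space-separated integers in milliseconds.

Computing each delay:
  i=0: min(250*2^0, 830) = 250
  i=1: min(250*2^1, 830) = 500
  i=2: min(250*2^2, 830) = 830
  i=3: min(250*2^3, 830) = 830
  i=4: min(250*2^4, 830) = 830
  i=5: min(250*2^5, 830) = 830
  i=6: min(250*2^6, 830) = 830

Answer: 250 500 830 830 830 830 830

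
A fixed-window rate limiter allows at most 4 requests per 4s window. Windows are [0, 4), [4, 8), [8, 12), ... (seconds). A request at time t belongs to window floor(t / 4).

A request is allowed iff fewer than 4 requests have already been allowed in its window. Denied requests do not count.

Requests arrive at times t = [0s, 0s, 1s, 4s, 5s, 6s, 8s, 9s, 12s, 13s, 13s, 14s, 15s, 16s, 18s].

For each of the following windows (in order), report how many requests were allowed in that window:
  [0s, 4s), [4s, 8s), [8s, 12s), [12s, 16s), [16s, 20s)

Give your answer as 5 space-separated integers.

Processing requests:
  req#1 t=0s (window 0): ALLOW
  req#2 t=0s (window 0): ALLOW
  req#3 t=1s (window 0): ALLOW
  req#4 t=4s (window 1): ALLOW
  req#5 t=5s (window 1): ALLOW
  req#6 t=6s (window 1): ALLOW
  req#7 t=8s (window 2): ALLOW
  req#8 t=9s (window 2): ALLOW
  req#9 t=12s (window 3): ALLOW
  req#10 t=13s (window 3): ALLOW
  req#11 t=13s (window 3): ALLOW
  req#12 t=14s (window 3): ALLOW
  req#13 t=15s (window 3): DENY
  req#14 t=16s (window 4): ALLOW
  req#15 t=18s (window 4): ALLOW

Allowed counts by window: 3 3 2 4 2

Answer: 3 3 2 4 2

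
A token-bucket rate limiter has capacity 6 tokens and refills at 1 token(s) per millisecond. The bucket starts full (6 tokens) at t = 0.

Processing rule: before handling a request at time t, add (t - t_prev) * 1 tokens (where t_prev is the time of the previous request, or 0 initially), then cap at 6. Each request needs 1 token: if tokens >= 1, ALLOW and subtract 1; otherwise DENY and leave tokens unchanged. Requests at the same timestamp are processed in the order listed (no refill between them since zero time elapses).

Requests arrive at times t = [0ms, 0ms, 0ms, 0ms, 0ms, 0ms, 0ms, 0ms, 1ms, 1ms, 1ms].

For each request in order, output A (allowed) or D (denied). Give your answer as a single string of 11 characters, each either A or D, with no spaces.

Simulating step by step:
  req#1 t=0ms: ALLOW
  req#2 t=0ms: ALLOW
  req#3 t=0ms: ALLOW
  req#4 t=0ms: ALLOW
  req#5 t=0ms: ALLOW
  req#6 t=0ms: ALLOW
  req#7 t=0ms: DENY
  req#8 t=0ms: DENY
  req#9 t=1ms: ALLOW
  req#10 t=1ms: DENY
  req#11 t=1ms: DENY

Answer: AAAAAADDADD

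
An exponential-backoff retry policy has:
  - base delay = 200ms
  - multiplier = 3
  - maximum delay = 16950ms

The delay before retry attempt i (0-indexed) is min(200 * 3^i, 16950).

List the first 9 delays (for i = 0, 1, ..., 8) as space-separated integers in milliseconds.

Answer: 200 600 1800 5400 16200 16950 16950 16950 16950

Derivation:
Computing each delay:
  i=0: min(200*3^0, 16950) = 200
  i=1: min(200*3^1, 16950) = 600
  i=2: min(200*3^2, 16950) = 1800
  i=3: min(200*3^3, 16950) = 5400
  i=4: min(200*3^4, 16950) = 16200
  i=5: min(200*3^5, 16950) = 16950
  i=6: min(200*3^6, 16950) = 16950
  i=7: min(200*3^7, 16950) = 16950
  i=8: min(200*3^8, 16950) = 16950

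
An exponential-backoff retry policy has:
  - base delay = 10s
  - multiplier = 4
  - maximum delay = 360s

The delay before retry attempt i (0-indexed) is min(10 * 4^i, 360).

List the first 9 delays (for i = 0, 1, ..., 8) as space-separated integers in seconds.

Computing each delay:
  i=0: min(10*4^0, 360) = 10
  i=1: min(10*4^1, 360) = 40
  i=2: min(10*4^2, 360) = 160
  i=3: min(10*4^3, 360) = 360
  i=4: min(10*4^4, 360) = 360
  i=5: min(10*4^5, 360) = 360
  i=6: min(10*4^6, 360) = 360
  i=7: min(10*4^7, 360) = 360
  i=8: min(10*4^8, 360) = 360

Answer: 10 40 160 360 360 360 360 360 360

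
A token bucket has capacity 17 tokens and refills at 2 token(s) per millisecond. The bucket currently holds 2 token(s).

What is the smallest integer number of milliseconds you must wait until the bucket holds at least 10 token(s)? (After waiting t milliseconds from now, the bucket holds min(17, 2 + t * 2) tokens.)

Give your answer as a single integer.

Need 2 + t * 2 >= 10, so t >= 8/2.
Smallest integer t = ceil(8/2) = 4.

Answer: 4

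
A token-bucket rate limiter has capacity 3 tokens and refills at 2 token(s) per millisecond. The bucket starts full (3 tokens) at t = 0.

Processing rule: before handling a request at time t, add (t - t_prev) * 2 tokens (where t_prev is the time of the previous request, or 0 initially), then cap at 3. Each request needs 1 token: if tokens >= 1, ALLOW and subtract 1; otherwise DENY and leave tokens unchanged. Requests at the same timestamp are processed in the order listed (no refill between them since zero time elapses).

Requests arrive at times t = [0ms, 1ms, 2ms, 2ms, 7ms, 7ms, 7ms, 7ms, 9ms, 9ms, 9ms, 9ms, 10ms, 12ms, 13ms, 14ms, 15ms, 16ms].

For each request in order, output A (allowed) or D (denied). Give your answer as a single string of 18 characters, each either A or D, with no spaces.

Answer: AAAAAAADAAADAAAAAA

Derivation:
Simulating step by step:
  req#1 t=0ms: ALLOW
  req#2 t=1ms: ALLOW
  req#3 t=2ms: ALLOW
  req#4 t=2ms: ALLOW
  req#5 t=7ms: ALLOW
  req#6 t=7ms: ALLOW
  req#7 t=7ms: ALLOW
  req#8 t=7ms: DENY
  req#9 t=9ms: ALLOW
  req#10 t=9ms: ALLOW
  req#11 t=9ms: ALLOW
  req#12 t=9ms: DENY
  req#13 t=10ms: ALLOW
  req#14 t=12ms: ALLOW
  req#15 t=13ms: ALLOW
  req#16 t=14ms: ALLOW
  req#17 t=15ms: ALLOW
  req#18 t=16ms: ALLOW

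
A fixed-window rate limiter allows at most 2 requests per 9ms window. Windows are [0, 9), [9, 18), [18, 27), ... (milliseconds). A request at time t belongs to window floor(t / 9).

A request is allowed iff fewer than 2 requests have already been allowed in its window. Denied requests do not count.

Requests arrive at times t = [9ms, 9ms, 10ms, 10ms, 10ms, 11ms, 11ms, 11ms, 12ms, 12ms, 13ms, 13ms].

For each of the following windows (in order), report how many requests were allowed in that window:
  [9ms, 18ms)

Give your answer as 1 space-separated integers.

Processing requests:
  req#1 t=9ms (window 1): ALLOW
  req#2 t=9ms (window 1): ALLOW
  req#3 t=10ms (window 1): DENY
  req#4 t=10ms (window 1): DENY
  req#5 t=10ms (window 1): DENY
  req#6 t=11ms (window 1): DENY
  req#7 t=11ms (window 1): DENY
  req#8 t=11ms (window 1): DENY
  req#9 t=12ms (window 1): DENY
  req#10 t=12ms (window 1): DENY
  req#11 t=13ms (window 1): DENY
  req#12 t=13ms (window 1): DENY

Allowed counts by window: 2

Answer: 2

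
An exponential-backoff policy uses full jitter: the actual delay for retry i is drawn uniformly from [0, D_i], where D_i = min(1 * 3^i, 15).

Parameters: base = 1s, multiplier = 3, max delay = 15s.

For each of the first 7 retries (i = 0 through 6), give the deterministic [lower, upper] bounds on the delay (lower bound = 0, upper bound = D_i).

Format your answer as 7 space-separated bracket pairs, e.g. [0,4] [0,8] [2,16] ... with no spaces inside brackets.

Answer: [0,1] [0,3] [0,9] [0,15] [0,15] [0,15] [0,15]

Derivation:
Computing bounds per retry:
  i=0: D_i=min(1*3^0,15)=1, bounds=[0,1]
  i=1: D_i=min(1*3^1,15)=3, bounds=[0,3]
  i=2: D_i=min(1*3^2,15)=9, bounds=[0,9]
  i=3: D_i=min(1*3^3,15)=15, bounds=[0,15]
  i=4: D_i=min(1*3^4,15)=15, bounds=[0,15]
  i=5: D_i=min(1*3^5,15)=15, bounds=[0,15]
  i=6: D_i=min(1*3^6,15)=15, bounds=[0,15]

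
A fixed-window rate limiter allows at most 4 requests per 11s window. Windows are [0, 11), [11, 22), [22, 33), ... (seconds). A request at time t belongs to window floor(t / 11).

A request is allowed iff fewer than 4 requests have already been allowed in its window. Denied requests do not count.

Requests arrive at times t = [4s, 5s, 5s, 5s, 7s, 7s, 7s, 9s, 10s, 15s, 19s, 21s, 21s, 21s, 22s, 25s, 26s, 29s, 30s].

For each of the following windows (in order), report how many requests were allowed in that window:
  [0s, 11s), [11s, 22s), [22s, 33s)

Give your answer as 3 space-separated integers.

Answer: 4 4 4

Derivation:
Processing requests:
  req#1 t=4s (window 0): ALLOW
  req#2 t=5s (window 0): ALLOW
  req#3 t=5s (window 0): ALLOW
  req#4 t=5s (window 0): ALLOW
  req#5 t=7s (window 0): DENY
  req#6 t=7s (window 0): DENY
  req#7 t=7s (window 0): DENY
  req#8 t=9s (window 0): DENY
  req#9 t=10s (window 0): DENY
  req#10 t=15s (window 1): ALLOW
  req#11 t=19s (window 1): ALLOW
  req#12 t=21s (window 1): ALLOW
  req#13 t=21s (window 1): ALLOW
  req#14 t=21s (window 1): DENY
  req#15 t=22s (window 2): ALLOW
  req#16 t=25s (window 2): ALLOW
  req#17 t=26s (window 2): ALLOW
  req#18 t=29s (window 2): ALLOW
  req#19 t=30s (window 2): DENY

Allowed counts by window: 4 4 4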